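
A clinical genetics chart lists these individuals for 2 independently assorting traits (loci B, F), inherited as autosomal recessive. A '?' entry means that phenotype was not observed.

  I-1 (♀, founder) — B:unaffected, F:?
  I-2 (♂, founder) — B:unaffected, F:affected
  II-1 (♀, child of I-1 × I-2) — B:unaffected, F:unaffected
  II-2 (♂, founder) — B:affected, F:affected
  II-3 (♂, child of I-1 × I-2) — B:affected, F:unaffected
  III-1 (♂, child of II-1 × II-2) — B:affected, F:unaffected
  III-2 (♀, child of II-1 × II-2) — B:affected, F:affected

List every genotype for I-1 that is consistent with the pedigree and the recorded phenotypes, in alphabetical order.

I-1 ∈ {Bb FF, Bb Ff}

B/I-1 un ·: Bb
B/I-2 un ·: Bb
B/II-1 un I-1×I-2: Bb
B/II-2 aff ·: bb
B/II-3 aff I-1×I-2: bb
B/III-1 aff II-1×II-2: bb
B/III-2 aff II-1×II-2: bb
⇒ B over [I-1,I-2,II-1,II-2,II-3,III-1,III-2]: 1 consistent
F/I-1 ? ·: FF|Ff
F/I-2 aff ·: ff
F/II-1 un I-1×I-2: Ff
F/II-2 aff ·: ff
F/II-3 un I-1×I-2: Ff
F/III-1 un II-1×II-2: Ff
F/III-2 aff II-1×II-2: ff
⇒ F over [I-1,I-2,II-1,II-2,II-3,III-1,III-2]: 2 consistent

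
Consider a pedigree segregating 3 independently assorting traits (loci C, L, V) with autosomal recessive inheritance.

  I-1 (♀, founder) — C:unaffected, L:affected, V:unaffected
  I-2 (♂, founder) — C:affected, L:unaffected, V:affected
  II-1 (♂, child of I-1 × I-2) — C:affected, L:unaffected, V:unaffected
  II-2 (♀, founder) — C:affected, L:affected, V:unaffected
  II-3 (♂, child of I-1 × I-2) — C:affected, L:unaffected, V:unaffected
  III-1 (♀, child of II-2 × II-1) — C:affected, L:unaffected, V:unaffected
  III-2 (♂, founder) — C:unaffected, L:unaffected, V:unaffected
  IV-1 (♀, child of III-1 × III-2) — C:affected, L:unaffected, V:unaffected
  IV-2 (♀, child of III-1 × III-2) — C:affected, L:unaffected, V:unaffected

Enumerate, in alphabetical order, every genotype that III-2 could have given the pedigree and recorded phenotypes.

III-2 ∈ {Cc LL VV, Cc LL Vv, Cc Ll VV, Cc Ll Vv}

C/I-1 un ·: Cc
C/I-2 aff ·: cc
C/II-1 aff I-1×I-2: cc
C/II-2 aff ·: cc
C/II-3 aff I-1×I-2: cc
C/III-1 aff II-2×II-1: cc
C/III-2 un ·: Cc
C/IV-1 aff III-1×III-2: cc
C/IV-2 aff III-1×III-2: cc
⇒ C over [I-1,I-2,II-1,II-2,II-3,III-1,III-2,IV-1,IV-2]: 1 consistent
L/I-1 aff ·: ll
L/I-2 un ·: LL|Ll
L/II-1 un I-1×I-2: Ll
L/II-2 aff ·: ll
L/II-3 un I-1×I-2: Ll
L/III-1 un II-2×II-1: Ll
L/III-2 un ·: LL|Ll
L/IV-1 un III-1×III-2: LL|Ll
L/IV-2 un III-1×III-2: LL|Ll
⇒ L over [I-1,I-2,II-1,II-2,II-3,III-1,III-2,IV-1,IV-2]: 16 consistent
V/I-1 un ·: VV|Vv
V/I-2 aff ·: vv
V/II-1 un I-1×I-2: Vv
V/II-2 un ·: VV|Vv
V/II-3 un I-1×I-2: Vv
V/III-1 un II-2×II-1: VV|Vv
V/III-2 un ·: VV|Vv
V/IV-1 un III-1×III-2: VV|Vv
V/IV-2 un III-1×III-2: VV|Vv
⇒ V over [I-1,I-2,II-1,II-2,II-3,III-1,III-2,IV-1,IV-2]: 52 consistent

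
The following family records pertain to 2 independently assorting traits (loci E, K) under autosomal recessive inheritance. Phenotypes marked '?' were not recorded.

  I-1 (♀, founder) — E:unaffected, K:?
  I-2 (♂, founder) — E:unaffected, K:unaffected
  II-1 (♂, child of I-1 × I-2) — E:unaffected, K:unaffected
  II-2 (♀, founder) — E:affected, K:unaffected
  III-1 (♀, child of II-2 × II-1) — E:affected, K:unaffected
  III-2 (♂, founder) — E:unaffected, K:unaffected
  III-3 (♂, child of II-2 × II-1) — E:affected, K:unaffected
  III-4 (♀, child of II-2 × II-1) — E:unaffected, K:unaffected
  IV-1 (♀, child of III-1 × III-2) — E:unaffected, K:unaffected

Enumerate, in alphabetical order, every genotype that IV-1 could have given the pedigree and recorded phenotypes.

IV-1 ∈ {Ee KK, Ee Kk}

E/I-1 un ·: EE|Ee
E/I-2 un ·: EE|Ee
E/II-1 un I-1×I-2: Ee
E/II-2 aff ·: ee
E/III-1 aff II-2×II-1: ee
E/III-2 un ·: EE|Ee
E/III-3 aff II-2×II-1: ee
E/III-4 un II-2×II-1: Ee
E/IV-1 un III-1×III-2: Ee
⇒ E over [I-1,I-2,II-1,II-2,III-1,III-2,III-3,III-4,IV-1]: 6 consistent
K/I-1 ? ·: KK|Kk|kk
K/I-2 un ·: KK|Kk
K/II-1 un I-1×I-2: KK|Kk
K/II-2 un ·: KK|Kk
K/III-1 un II-2×II-1: KK|Kk
K/III-2 un ·: KK|Kk
K/III-3 un II-2×II-1: KK|Kk
K/III-4 un II-2×II-1: KK|Kk
K/IV-1 un III-1×III-2: KK|Kk
⇒ K over [I-1,I-2,II-1,II-2,III-1,III-2,III-3,III-4,IV-1]: 404 consistent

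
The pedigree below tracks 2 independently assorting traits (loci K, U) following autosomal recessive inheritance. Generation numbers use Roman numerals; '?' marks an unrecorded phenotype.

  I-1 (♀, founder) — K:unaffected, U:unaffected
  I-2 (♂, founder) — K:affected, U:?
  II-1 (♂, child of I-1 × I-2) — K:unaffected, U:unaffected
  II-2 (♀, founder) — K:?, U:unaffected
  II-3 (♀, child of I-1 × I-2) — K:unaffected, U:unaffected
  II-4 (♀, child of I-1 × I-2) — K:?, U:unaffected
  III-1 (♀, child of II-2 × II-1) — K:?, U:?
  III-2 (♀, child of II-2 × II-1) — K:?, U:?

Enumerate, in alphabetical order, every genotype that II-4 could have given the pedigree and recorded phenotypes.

K/I-1 un ·: KK|Kk
K/I-2 aff ·: kk
K/II-1 un I-1×I-2: Kk
K/II-2 ? ·: KK|Kk|kk
K/II-3 un I-1×I-2: Kk
K/II-4 ? I-1×I-2: Kk|kk
K/III-1 ? II-2×II-1: KK|Kk|kk
K/III-2 ? II-2×II-1: KK|Kk|kk
⇒ K over [I-1,I-2,II-1,II-2,II-3,II-4,III-1,III-2]: 51 consistent
U/I-1 un ·: UU|Uu
U/I-2 ? ·: UU|Uu|uu
U/II-1 un I-1×I-2: UU|Uu
U/II-2 un ·: UU|Uu
U/II-3 un I-1×I-2: UU|Uu
U/II-4 un I-1×I-2: UU|Uu
U/III-1 ? II-2×II-1: UU|Uu|uu
U/III-2 ? II-2×II-1: UU|Uu|uu
⇒ U over [I-1,I-2,II-1,II-2,II-3,II-4,III-1,III-2]: 247 consistent

II-4 ∈ {Kk UU, Kk Uu, kk UU, kk Uu}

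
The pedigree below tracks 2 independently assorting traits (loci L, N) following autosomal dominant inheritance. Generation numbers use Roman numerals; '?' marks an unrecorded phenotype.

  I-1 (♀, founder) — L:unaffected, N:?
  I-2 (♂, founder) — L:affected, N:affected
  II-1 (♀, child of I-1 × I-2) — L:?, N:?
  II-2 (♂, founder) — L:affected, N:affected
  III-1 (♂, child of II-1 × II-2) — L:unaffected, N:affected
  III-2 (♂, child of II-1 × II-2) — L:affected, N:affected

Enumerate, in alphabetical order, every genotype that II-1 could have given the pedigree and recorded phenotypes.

L/I-1 un ·: ll
L/I-2 aff ·: Ll|LL
L/II-1 ? I-1×I-2: ll|Ll
L/II-2 aff ·: Ll
L/III-1 un II-1×II-2: ll
L/III-2 aff II-1×II-2: Ll|LL
⇒ L over [I-1,I-2,II-1,II-2,III-1,III-2]: 5 consistent
N/I-1 ? ·: nn|Nn|NN
N/I-2 aff ·: Nn|NN
N/II-1 ? I-1×I-2: nn|Nn|NN
N/II-2 aff ·: Nn|NN
N/III-1 aff II-1×II-2: Nn|NN
N/III-2 aff II-1×II-2: Nn|NN
⇒ N over [I-1,I-2,II-1,II-2,III-1,III-2]: 64 consistent

II-1 ∈ {Ll NN, Ll Nn, Ll nn, ll NN, ll Nn, ll nn}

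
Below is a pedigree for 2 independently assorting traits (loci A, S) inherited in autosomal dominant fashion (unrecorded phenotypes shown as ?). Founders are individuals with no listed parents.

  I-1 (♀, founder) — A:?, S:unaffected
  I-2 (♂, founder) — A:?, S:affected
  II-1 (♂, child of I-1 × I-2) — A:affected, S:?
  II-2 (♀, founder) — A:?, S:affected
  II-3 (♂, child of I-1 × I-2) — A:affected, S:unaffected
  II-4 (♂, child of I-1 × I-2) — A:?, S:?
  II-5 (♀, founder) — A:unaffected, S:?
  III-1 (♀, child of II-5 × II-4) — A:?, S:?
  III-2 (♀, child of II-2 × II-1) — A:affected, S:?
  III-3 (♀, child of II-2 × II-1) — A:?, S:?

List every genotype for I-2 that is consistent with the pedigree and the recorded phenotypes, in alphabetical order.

A/I-1 ? ·: aa|Aa|AA
A/I-2 ? ·: aa|Aa|AA
A/II-1 aff I-1×I-2: Aa|AA
A/II-2 ? ·: aa|Aa|AA
A/II-3 aff I-1×I-2: Aa|AA
A/II-4 ? I-1×I-2: aa|Aa|AA
A/II-5 un ·: aa
A/III-1 ? II-5×II-4: aa|Aa
A/III-2 aff II-2×II-1: Aa|AA
A/III-3 ? II-2×II-1: aa|Aa|AA
⇒ A over [I-1,I-2,II-1,II-2,II-3,II-4,II-5,III-1,III-2,III-3]: 486 consistent
S/I-1 un ·: ss
S/I-2 aff ·: Ss
S/II-1 ? I-1×I-2: ss|Ss
S/II-2 aff ·: Ss|SS
S/II-3 un I-1×I-2: ss
S/II-4 ? I-1×I-2: ss|Ss
S/II-5 ? ·: ss|Ss|SS
S/III-1 ? II-5×II-4: ss|Ss|SS
S/III-2 ? II-2×II-1: ss|Ss|SS
S/III-3 ? II-2×II-1: ss|Ss|SS
⇒ S over [I-1,I-2,II-1,II-2,II-3,II-4,II-5,III-1,III-2,III-3]: 198 consistent

I-2 ∈ {AA Ss, Aa Ss, aa Ss}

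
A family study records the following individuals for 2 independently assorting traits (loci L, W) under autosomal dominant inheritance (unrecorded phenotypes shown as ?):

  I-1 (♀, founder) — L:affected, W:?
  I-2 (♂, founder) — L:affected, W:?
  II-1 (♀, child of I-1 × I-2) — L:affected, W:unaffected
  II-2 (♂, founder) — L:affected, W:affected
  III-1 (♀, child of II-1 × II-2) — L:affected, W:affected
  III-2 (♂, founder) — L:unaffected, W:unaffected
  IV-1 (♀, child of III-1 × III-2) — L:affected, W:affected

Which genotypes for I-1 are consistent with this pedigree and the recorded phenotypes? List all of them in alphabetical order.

L/I-1 aff ·: Ll|LL
L/I-2 aff ·: Ll|LL
L/II-1 aff I-1×I-2: Ll|LL
L/II-2 aff ·: Ll|LL
L/III-1 aff II-1×II-2: Ll|LL
L/III-2 un ·: ll
L/IV-1 aff III-1×III-2: Ll
⇒ L over [I-1,I-2,II-1,II-2,III-1,III-2,IV-1]: 24 consistent
W/I-1 ? ·: ww|Ww
W/I-2 ? ·: ww|Ww
W/II-1 un I-1×I-2: ww
W/II-2 aff ·: Ww|WW
W/III-1 aff II-1×II-2: Ww
W/III-2 un ·: ww
W/IV-1 aff III-1×III-2: Ww
⇒ W over [I-1,I-2,II-1,II-2,III-1,III-2,IV-1]: 8 consistent

I-1 ∈ {LL Ww, LL ww, Ll Ww, Ll ww}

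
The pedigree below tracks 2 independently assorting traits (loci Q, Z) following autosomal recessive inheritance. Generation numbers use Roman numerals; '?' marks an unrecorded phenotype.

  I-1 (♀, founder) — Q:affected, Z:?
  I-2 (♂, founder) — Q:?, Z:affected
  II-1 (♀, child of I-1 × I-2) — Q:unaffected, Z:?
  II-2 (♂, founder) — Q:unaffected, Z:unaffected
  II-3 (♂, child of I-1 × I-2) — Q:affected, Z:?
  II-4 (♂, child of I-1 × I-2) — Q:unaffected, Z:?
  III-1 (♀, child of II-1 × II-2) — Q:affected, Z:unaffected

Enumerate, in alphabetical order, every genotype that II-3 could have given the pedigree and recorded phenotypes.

II-3 ∈ {qq Zz, qq zz}

Q/I-1 aff ·: qq
Q/I-2 ? ·: Qq
Q/II-1 un I-1×I-2: Qq
Q/II-2 un ·: Qq
Q/II-3 aff I-1×I-2: qq
Q/II-4 un I-1×I-2: Qq
Q/III-1 aff II-1×II-2: qq
⇒ Q over [I-1,I-2,II-1,II-2,II-3,II-4,III-1]: 1 consistent
Z/I-1 ? ·: ZZ|Zz|zz
Z/I-2 aff ·: zz
Z/II-1 ? I-1×I-2: Zz|zz
Z/II-2 un ·: ZZ|Zz
Z/II-3 ? I-1×I-2: Zz|zz
Z/II-4 ? I-1×I-2: Zz|zz
Z/III-1 un II-1×II-2: ZZ|Zz
⇒ Z over [I-1,I-2,II-1,II-2,II-3,II-4,III-1]: 30 consistent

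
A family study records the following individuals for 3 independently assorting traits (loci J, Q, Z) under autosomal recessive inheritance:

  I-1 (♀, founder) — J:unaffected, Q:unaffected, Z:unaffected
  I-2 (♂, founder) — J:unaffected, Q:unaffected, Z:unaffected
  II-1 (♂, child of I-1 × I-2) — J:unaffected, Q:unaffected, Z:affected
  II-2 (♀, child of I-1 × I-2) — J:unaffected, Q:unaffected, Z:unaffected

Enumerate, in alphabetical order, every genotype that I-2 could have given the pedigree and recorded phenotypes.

J/I-1 un ·: JJ|Jj
J/I-2 un ·: JJ|Jj
J/II-1 un I-1×I-2: JJ|Jj
J/II-2 un I-1×I-2: JJ|Jj
⇒ J over [I-1,I-2,II-1,II-2]: 13 consistent
Q/I-1 un ·: QQ|Qq
Q/I-2 un ·: QQ|Qq
Q/II-1 un I-1×I-2: QQ|Qq
Q/II-2 un I-1×I-2: QQ|Qq
⇒ Q over [I-1,I-2,II-1,II-2]: 13 consistent
Z/I-1 un ·: Zz
Z/I-2 un ·: Zz
Z/II-1 aff I-1×I-2: zz
Z/II-2 un I-1×I-2: ZZ|Zz
⇒ Z over [I-1,I-2,II-1,II-2]: 2 consistent

I-2 ∈ {JJ QQ Zz, JJ Qq Zz, Jj QQ Zz, Jj Qq Zz}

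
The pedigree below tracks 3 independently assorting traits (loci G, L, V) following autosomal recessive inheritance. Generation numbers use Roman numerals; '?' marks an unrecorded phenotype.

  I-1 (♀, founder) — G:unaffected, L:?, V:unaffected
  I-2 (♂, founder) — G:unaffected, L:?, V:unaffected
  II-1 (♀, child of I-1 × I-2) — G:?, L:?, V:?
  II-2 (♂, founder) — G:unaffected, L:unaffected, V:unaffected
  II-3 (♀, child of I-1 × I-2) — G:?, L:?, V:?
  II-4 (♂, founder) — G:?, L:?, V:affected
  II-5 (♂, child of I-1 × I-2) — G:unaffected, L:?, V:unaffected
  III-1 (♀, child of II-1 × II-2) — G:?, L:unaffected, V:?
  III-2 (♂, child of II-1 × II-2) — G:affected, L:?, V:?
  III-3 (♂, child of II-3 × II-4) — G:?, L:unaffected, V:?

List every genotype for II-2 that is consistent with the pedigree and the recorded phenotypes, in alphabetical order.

G/I-1 un ·: GG|Gg
G/I-2 un ·: GG|Gg
G/II-1 ? I-1×I-2: Gg|gg
G/II-2 un ·: Gg
G/II-3 ? I-1×I-2: GG|Gg|gg
G/II-4 ? ·: GG|Gg|gg
G/II-5 un I-1×I-2: GG|Gg
G/III-1 ? II-1×II-2: GG|Gg|gg
G/III-2 aff II-1×II-2: gg
G/III-3 ? II-3×II-4: GG|Gg|gg
⇒ G over [I-1,I-2,II-1,II-2,II-3,II-4,II-5,III-1,III-2,III-3]: 282 consistent
L/I-1 ? ·: LL|Ll|ll
L/I-2 ? ·: LL|Ll|ll
L/II-1 ? I-1×I-2: LL|Ll|ll
L/II-2 un ·: LL|Ll
L/II-3 ? I-1×I-2: LL|Ll|ll
L/II-4 ? ·: LL|Ll|ll
L/II-5 ? I-1×I-2: LL|Ll|ll
L/III-1 un II-1×II-2: LL|Ll
L/III-2 ? II-1×II-2: LL|Ll|ll
L/III-3 un II-3×II-4: LL|Ll
⇒ L over [I-1,I-2,II-1,II-2,II-3,II-4,II-5,III-1,III-2,III-3]: 1624 consistent
V/I-1 un ·: VV|Vv
V/I-2 un ·: VV|Vv
V/II-1 ? I-1×I-2: VV|Vv|vv
V/II-2 un ·: VV|Vv
V/II-3 ? I-1×I-2: VV|Vv|vv
V/II-4 aff ·: vv
V/II-5 un I-1×I-2: VV|Vv
V/III-1 ? II-1×II-2: VV|Vv|vv
V/III-2 ? II-1×II-2: VV|Vv|vv
V/III-3 ? II-3×II-4: Vv|vv
⇒ V over [I-1,I-2,II-1,II-2,II-3,II-4,II-5,III-1,III-2,III-3]: 405 consistent

II-2 ∈ {Gg LL VV, Gg LL Vv, Gg Ll VV, Gg Ll Vv}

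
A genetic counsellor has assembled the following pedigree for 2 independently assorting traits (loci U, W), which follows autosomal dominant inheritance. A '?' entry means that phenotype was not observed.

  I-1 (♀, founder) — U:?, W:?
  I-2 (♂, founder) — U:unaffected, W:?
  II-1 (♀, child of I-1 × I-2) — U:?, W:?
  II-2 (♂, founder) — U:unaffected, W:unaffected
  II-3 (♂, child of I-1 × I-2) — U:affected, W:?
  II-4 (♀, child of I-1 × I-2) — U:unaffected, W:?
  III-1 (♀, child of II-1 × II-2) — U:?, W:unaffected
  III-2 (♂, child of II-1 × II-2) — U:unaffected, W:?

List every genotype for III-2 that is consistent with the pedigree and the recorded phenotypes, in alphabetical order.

III-2 ∈ {uu Ww, uu ww}

U/I-1 ? ·: Uu
U/I-2 un ·: uu
U/II-1 ? I-1×I-2: uu|Uu
U/II-2 un ·: uu
U/II-3 aff I-1×I-2: Uu
U/II-4 un I-1×I-2: uu
U/III-1 ? II-1×II-2: uu|Uu
U/III-2 un II-1×II-2: uu
⇒ U over [I-1,I-2,II-1,II-2,II-3,II-4,III-1,III-2]: 3 consistent
W/I-1 ? ·: ww|Ww|WW
W/I-2 ? ·: ww|Ww|WW
W/II-1 ? I-1×I-2: ww|Ww
W/II-2 un ·: ww
W/II-3 ? I-1×I-2: ww|Ww|WW
W/II-4 ? I-1×I-2: ww|Ww|WW
W/III-1 un II-1×II-2: ww
W/III-2 ? II-1×II-2: ww|Ww
⇒ W over [I-1,I-2,II-1,II-2,II-3,II-4,III-1,III-2]: 72 consistent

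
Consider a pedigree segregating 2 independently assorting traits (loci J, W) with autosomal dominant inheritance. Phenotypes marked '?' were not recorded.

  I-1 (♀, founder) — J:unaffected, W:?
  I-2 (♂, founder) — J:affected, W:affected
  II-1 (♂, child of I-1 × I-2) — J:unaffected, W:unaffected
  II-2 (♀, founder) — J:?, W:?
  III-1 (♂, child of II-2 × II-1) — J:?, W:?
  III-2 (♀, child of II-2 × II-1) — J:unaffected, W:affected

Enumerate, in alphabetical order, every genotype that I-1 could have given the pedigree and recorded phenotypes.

I-1 ∈ {jj Ww, jj ww}

J/I-1 un ·: jj
J/I-2 aff ·: Jj
J/II-1 un I-1×I-2: jj
J/II-2 ? ·: jj|Jj
J/III-1 ? II-2×II-1: jj|Jj
J/III-2 un II-2×II-1: jj
⇒ J over [I-1,I-2,II-1,II-2,III-1,III-2]: 3 consistent
W/I-1 ? ·: ww|Ww
W/I-2 aff ·: Ww
W/II-1 un I-1×I-2: ww
W/II-2 ? ·: Ww|WW
W/III-1 ? II-2×II-1: ww|Ww
W/III-2 aff II-2×II-1: Ww
⇒ W over [I-1,I-2,II-1,II-2,III-1,III-2]: 6 consistent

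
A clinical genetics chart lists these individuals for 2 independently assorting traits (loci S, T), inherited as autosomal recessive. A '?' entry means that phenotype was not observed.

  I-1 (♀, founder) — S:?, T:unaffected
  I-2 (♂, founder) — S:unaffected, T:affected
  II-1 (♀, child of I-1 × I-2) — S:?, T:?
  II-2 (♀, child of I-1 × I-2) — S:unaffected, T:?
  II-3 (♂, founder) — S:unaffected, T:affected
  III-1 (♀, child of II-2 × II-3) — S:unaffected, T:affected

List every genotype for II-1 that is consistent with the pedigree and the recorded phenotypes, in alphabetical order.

S/I-1 ? ·: SS|Ss|ss
S/I-2 un ·: SS|Ss
S/II-1 ? I-1×I-2: SS|Ss|ss
S/II-2 un I-1×I-2: SS|Ss
S/II-3 un ·: SS|Ss
S/III-1 un II-2×II-3: SS|Ss
⇒ S over [I-1,I-2,II-1,II-2,II-3,III-1]: 64 consistent
T/I-1 un ·: TT|Tt
T/I-2 aff ·: tt
T/II-1 ? I-1×I-2: Tt|tt
T/II-2 ? I-1×I-2: Tt|tt
T/II-3 aff ·: tt
T/III-1 aff II-2×II-3: tt
⇒ T over [I-1,I-2,II-1,II-2,II-3,III-1]: 5 consistent

II-1 ∈ {SS Tt, SS tt, Ss Tt, Ss tt, ss Tt, ss tt}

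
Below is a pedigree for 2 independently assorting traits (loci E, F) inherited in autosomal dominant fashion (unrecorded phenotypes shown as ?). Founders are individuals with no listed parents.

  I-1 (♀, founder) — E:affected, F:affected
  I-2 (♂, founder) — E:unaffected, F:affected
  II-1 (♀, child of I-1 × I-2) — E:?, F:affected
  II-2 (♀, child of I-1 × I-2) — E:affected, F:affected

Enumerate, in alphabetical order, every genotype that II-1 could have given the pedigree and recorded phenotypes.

II-1 ∈ {Ee FF, Ee Ff, ee FF, ee Ff}

E/I-1 aff ·: Ee|EE
E/I-2 un ·: ee
E/II-1 ? I-1×I-2: ee|Ee
E/II-2 aff I-1×I-2: Ee
⇒ E over [I-1,I-2,II-1,II-2]: 3 consistent
F/I-1 aff ·: Ff|FF
F/I-2 aff ·: Ff|FF
F/II-1 aff I-1×I-2: Ff|FF
F/II-2 aff I-1×I-2: Ff|FF
⇒ F over [I-1,I-2,II-1,II-2]: 13 consistent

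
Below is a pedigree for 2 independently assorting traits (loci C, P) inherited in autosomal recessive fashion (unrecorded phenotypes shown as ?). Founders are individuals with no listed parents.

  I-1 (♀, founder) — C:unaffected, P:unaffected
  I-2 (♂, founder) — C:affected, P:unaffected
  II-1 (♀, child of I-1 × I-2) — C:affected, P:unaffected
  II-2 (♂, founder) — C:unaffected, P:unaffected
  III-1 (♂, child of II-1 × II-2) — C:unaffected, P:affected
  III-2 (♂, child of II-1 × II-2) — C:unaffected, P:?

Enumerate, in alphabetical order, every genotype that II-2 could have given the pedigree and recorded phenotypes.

C/I-1 un ·: Cc
C/I-2 aff ·: cc
C/II-1 aff I-1×I-2: cc
C/II-2 un ·: CC|Cc
C/III-1 un II-1×II-2: Cc
C/III-2 un II-1×II-2: Cc
⇒ C over [I-1,I-2,II-1,II-2,III-1,III-2]: 2 consistent
P/I-1 un ·: PP|Pp
P/I-2 un ·: PP|Pp
P/II-1 un I-1×I-2: Pp
P/II-2 un ·: Pp
P/III-1 aff II-1×II-2: pp
P/III-2 ? II-1×II-2: PP|Pp|pp
⇒ P over [I-1,I-2,II-1,II-2,III-1,III-2]: 9 consistent

II-2 ∈ {CC Pp, Cc Pp}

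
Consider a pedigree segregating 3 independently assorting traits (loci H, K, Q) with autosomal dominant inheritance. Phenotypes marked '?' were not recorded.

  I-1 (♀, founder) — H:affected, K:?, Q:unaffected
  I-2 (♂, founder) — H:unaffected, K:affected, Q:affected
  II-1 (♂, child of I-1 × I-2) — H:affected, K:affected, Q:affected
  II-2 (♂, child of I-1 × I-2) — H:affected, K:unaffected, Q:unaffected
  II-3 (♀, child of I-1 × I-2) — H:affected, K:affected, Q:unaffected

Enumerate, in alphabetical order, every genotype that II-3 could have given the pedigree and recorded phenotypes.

II-3 ∈ {Hh KK qq, Hh Kk qq}

H/I-1 aff ·: Hh|HH
H/I-2 un ·: hh
H/II-1 aff I-1×I-2: Hh
H/II-2 aff I-1×I-2: Hh
H/II-3 aff I-1×I-2: Hh
⇒ H over [I-1,I-2,II-1,II-2,II-3]: 2 consistent
K/I-1 ? ·: kk|Kk
K/I-2 aff ·: Kk
K/II-1 aff I-1×I-2: Kk|KK
K/II-2 un I-1×I-2: kk
K/II-3 aff I-1×I-2: Kk|KK
⇒ K over [I-1,I-2,II-1,II-2,II-3]: 5 consistent
Q/I-1 un ·: qq
Q/I-2 aff ·: Qq
Q/II-1 aff I-1×I-2: Qq
Q/II-2 un I-1×I-2: qq
Q/II-3 un I-1×I-2: qq
⇒ Q over [I-1,I-2,II-1,II-2,II-3]: 1 consistent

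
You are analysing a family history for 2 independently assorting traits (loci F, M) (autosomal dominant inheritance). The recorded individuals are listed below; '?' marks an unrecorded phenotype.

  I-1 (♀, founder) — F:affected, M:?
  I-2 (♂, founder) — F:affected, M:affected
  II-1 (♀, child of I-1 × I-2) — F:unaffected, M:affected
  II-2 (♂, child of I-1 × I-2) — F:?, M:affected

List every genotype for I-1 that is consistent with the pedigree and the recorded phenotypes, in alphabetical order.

F/I-1 aff ·: Ff
F/I-2 aff ·: Ff
F/II-1 un I-1×I-2: ff
F/II-2 ? I-1×I-2: ff|Ff|FF
⇒ F over [I-1,I-2,II-1,II-2]: 3 consistent
M/I-1 ? ·: mm|Mm|MM
M/I-2 aff ·: Mm|MM
M/II-1 aff I-1×I-2: Mm|MM
M/II-2 aff I-1×I-2: Mm|MM
⇒ M over [I-1,I-2,II-1,II-2]: 15 consistent

I-1 ∈ {Ff MM, Ff Mm, Ff mm}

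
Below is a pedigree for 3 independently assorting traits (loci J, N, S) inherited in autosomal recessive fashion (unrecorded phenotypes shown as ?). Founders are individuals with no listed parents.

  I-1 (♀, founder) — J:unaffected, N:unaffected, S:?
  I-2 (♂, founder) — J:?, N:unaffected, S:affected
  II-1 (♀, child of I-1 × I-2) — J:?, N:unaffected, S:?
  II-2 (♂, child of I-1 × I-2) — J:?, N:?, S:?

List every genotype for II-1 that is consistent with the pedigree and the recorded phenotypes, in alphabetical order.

II-1 ∈ {JJ NN Ss, JJ NN ss, JJ Nn Ss, JJ Nn ss, Jj NN Ss, Jj NN ss, Jj Nn Ss, Jj Nn ss, jj NN Ss, jj NN ss, jj Nn Ss, jj Nn ss}

J/I-1 un ·: JJ|Jj
J/I-2 ? ·: JJ|Jj|jj
J/II-1 ? I-1×I-2: JJ|Jj|jj
J/II-2 ? I-1×I-2: JJ|Jj|jj
⇒ J over [I-1,I-2,II-1,II-2]: 23 consistent
N/I-1 un ·: NN|Nn
N/I-2 un ·: NN|Nn
N/II-1 un I-1×I-2: NN|Nn
N/II-2 ? I-1×I-2: NN|Nn|nn
⇒ N over [I-1,I-2,II-1,II-2]: 15 consistent
S/I-1 ? ·: SS|Ss|ss
S/I-2 aff ·: ss
S/II-1 ? I-1×I-2: Ss|ss
S/II-2 ? I-1×I-2: Ss|ss
⇒ S over [I-1,I-2,II-1,II-2]: 6 consistent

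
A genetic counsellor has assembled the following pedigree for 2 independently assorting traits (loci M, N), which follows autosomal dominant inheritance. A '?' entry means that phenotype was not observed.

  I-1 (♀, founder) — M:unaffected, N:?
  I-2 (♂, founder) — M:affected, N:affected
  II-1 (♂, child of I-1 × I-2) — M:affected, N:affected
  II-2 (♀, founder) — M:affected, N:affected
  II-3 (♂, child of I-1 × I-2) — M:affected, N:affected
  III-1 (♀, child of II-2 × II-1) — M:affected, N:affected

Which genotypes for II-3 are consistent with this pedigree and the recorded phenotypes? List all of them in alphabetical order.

M/I-1 un ·: mm
M/I-2 aff ·: Mm|MM
M/II-1 aff I-1×I-2: Mm
M/II-2 aff ·: Mm|MM
M/II-3 aff I-1×I-2: Mm
M/III-1 aff II-2×II-1: Mm|MM
⇒ M over [I-1,I-2,II-1,II-2,II-3,III-1]: 8 consistent
N/I-1 ? ·: nn|Nn|NN
N/I-2 aff ·: Nn|NN
N/II-1 aff I-1×I-2: Nn|NN
N/II-2 aff ·: Nn|NN
N/II-3 aff I-1×I-2: Nn|NN
N/III-1 aff II-2×II-1: Nn|NN
⇒ N over [I-1,I-2,II-1,II-2,II-3,III-1]: 53 consistent

II-3 ∈ {Mm NN, Mm Nn}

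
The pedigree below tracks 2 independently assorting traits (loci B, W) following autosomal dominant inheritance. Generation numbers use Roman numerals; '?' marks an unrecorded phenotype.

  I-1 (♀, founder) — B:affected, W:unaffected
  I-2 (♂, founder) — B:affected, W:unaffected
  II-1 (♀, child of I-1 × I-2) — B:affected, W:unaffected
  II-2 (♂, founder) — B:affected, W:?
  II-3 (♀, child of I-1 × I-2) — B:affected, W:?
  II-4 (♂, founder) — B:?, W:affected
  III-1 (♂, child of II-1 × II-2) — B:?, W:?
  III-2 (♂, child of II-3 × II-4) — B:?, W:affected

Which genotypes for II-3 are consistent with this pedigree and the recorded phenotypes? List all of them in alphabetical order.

B/I-1 aff ·: Bb|BB
B/I-2 aff ·: Bb|BB
B/II-1 aff I-1×I-2: Bb|BB
B/II-2 aff ·: Bb|BB
B/II-3 aff I-1×I-2: Bb|BB
B/II-4 ? ·: bb|Bb|BB
B/III-1 ? II-1×II-2: bb|Bb|BB
B/III-2 ? II-3×II-4: bb|Bb|BB
⇒ B over [I-1,I-2,II-1,II-2,II-3,II-4,III-1,III-2]: 276 consistent
W/I-1 un ·: ww
W/I-2 un ·: ww
W/II-1 un I-1×I-2: ww
W/II-2 ? ·: ww|Ww|WW
W/II-3 ? I-1×I-2: ww
W/II-4 aff ·: Ww|WW
W/III-1 ? II-1×II-2: ww|Ww
W/III-2 aff II-3×II-4: Ww
⇒ W over [I-1,I-2,II-1,II-2,II-3,II-4,III-1,III-2]: 8 consistent

II-3 ∈ {BB ww, Bb ww}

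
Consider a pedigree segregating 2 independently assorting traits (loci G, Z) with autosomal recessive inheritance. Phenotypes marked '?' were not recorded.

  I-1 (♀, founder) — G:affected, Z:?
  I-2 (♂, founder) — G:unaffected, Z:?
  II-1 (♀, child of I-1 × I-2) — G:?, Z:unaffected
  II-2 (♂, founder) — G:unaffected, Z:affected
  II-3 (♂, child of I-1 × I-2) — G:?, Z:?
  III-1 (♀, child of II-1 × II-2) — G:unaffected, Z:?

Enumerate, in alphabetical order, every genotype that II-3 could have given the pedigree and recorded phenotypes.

G/I-1 aff ·: gg
G/I-2 un ·: GG|Gg
G/II-1 ? I-1×I-2: Gg|gg
G/II-2 un ·: GG|Gg
G/II-3 ? I-1×I-2: Gg|gg
G/III-1 un II-1×II-2: GG|Gg
⇒ G over [I-1,I-2,II-1,II-2,II-3,III-1]: 16 consistent
Z/I-1 ? ·: ZZ|Zz|zz
Z/I-2 ? ·: ZZ|Zz|zz
Z/II-1 un I-1×I-2: ZZ|Zz
Z/II-2 aff ·: zz
Z/II-3 ? I-1×I-2: ZZ|Zz|zz
Z/III-1 ? II-1×II-2: Zz|zz
⇒ Z over [I-1,I-2,II-1,II-2,II-3,III-1]: 34 consistent

II-3 ∈ {Gg ZZ, Gg Zz, Gg zz, gg ZZ, gg Zz, gg zz}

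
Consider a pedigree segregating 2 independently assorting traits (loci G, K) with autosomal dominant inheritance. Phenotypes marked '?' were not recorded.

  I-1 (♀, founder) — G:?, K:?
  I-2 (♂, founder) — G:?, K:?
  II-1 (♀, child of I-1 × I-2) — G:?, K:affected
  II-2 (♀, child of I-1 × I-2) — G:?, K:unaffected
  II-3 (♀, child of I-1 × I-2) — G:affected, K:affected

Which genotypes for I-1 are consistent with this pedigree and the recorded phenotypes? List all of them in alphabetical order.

I-1 ∈ {GG Kk, GG kk, Gg Kk, Gg kk, gg Kk, gg kk}

G/I-1 ? ·: gg|Gg|GG
G/I-2 ? ·: gg|Gg|GG
G/II-1 ? I-1×I-2: gg|Gg|GG
G/II-2 ? I-1×I-2: gg|Gg|GG
G/II-3 aff I-1×I-2: Gg|GG
⇒ G over [I-1,I-2,II-1,II-2,II-3]: 45 consistent
K/I-1 ? ·: kk|Kk
K/I-2 ? ·: kk|Kk
K/II-1 aff I-1×I-2: Kk|KK
K/II-2 un I-1×I-2: kk
K/II-3 aff I-1×I-2: Kk|KK
⇒ K over [I-1,I-2,II-1,II-2,II-3]: 6 consistent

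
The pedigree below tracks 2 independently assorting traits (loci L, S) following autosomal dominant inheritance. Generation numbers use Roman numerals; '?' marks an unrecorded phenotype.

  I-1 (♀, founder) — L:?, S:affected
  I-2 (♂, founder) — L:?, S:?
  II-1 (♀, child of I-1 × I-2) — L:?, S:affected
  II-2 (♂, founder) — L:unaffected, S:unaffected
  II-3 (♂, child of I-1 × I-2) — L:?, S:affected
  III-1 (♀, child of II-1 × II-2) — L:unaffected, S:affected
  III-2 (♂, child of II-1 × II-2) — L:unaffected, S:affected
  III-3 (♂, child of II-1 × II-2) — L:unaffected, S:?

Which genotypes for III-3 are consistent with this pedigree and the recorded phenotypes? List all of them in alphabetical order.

III-3 ∈ {ll Ss, ll ss}

L/I-1 ? ·: ll|Ll|LL
L/I-2 ? ·: ll|Ll|LL
L/II-1 ? I-1×I-2: ll|Ll
L/II-2 un ·: ll
L/II-3 ? I-1×I-2: ll|Ll|LL
L/III-1 un II-1×II-2: ll
L/III-2 un II-1×II-2: ll
L/III-3 un II-1×II-2: ll
⇒ L over [I-1,I-2,II-1,II-2,II-3,III-1,III-2,III-3]: 21 consistent
S/I-1 aff ·: Ss|SS
S/I-2 ? ·: ss|Ss|SS
S/II-1 aff I-1×I-2: Ss|SS
S/II-2 un ·: ss
S/II-3 aff I-1×I-2: Ss|SS
S/III-1 aff II-1×II-2: Ss
S/III-2 aff II-1×II-2: Ss
S/III-3 ? II-1×II-2: ss|Ss
⇒ S over [I-1,I-2,II-1,II-2,II-3,III-1,III-2,III-3]: 23 consistent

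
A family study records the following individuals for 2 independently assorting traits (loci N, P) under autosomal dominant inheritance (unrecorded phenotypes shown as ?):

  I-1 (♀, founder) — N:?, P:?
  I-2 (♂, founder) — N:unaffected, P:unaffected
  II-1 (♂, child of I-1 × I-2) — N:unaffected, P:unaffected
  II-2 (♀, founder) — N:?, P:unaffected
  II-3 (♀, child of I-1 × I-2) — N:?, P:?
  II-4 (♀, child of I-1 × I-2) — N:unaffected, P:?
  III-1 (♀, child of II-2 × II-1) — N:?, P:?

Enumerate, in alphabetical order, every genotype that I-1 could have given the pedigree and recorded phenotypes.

I-1 ∈ {Nn Pp, Nn pp, nn Pp, nn pp}

N/I-1 ? ·: nn|Nn
N/I-2 un ·: nn
N/II-1 un I-1×I-2: nn
N/II-2 ? ·: nn|Nn|NN
N/II-3 ? I-1×I-2: nn|Nn
N/II-4 un I-1×I-2: nn
N/III-1 ? II-2×II-1: nn|Nn
⇒ N over [I-1,I-2,II-1,II-2,II-3,II-4,III-1]: 12 consistent
P/I-1 ? ·: pp|Pp
P/I-2 un ·: pp
P/II-1 un I-1×I-2: pp
P/II-2 un ·: pp
P/II-3 ? I-1×I-2: pp|Pp
P/II-4 ? I-1×I-2: pp|Pp
P/III-1 ? II-2×II-1: pp
⇒ P over [I-1,I-2,II-1,II-2,II-3,II-4,III-1]: 5 consistent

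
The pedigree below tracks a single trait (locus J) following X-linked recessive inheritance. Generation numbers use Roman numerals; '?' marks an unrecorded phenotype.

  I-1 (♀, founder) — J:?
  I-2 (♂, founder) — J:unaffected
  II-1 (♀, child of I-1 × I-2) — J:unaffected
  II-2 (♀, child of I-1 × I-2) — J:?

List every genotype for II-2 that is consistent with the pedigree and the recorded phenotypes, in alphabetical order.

J/I-1 ? ·: X^JX^J|X^JX^j|X^jX^j
J/I-2 un ·: X^JY
J/II-1 un I-1×I-2: X^JX^J|X^JX^j
J/II-2 ? I-1×I-2: X^JX^J|X^JX^j
⇒ J over [I-1,I-2,II-1,II-2]: 6 consistent

II-2 ∈ {X^JX^J, X^JX^j}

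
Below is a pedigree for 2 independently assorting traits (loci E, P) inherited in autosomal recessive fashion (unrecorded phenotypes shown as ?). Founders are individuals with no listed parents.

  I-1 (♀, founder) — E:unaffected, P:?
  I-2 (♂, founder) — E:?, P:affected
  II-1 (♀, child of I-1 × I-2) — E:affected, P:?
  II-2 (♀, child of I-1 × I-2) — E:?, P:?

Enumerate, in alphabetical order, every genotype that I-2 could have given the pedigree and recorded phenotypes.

I-2 ∈ {Ee pp, ee pp}

E/I-1 un ·: Ee
E/I-2 ? ·: Ee|ee
E/II-1 aff I-1×I-2: ee
E/II-2 ? I-1×I-2: EE|Ee|ee
⇒ E over [I-1,I-2,II-1,II-2]: 5 consistent
P/I-1 ? ·: PP|Pp|pp
P/I-2 aff ·: pp
P/II-1 ? I-1×I-2: Pp|pp
P/II-2 ? I-1×I-2: Pp|pp
⇒ P over [I-1,I-2,II-1,II-2]: 6 consistent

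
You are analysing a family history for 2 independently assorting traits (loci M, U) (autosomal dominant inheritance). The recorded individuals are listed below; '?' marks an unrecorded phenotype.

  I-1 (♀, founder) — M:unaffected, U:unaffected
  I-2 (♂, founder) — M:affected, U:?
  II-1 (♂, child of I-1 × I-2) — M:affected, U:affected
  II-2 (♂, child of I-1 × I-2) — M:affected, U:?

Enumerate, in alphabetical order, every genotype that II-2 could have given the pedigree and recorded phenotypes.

M/I-1 un ·: mm
M/I-2 aff ·: Mm|MM
M/II-1 aff I-1×I-2: Mm
M/II-2 aff I-1×I-2: Mm
⇒ M over [I-1,I-2,II-1,II-2]: 2 consistent
U/I-1 un ·: uu
U/I-2 ? ·: Uu|UU
U/II-1 aff I-1×I-2: Uu
U/II-2 ? I-1×I-2: uu|Uu
⇒ U over [I-1,I-2,II-1,II-2]: 3 consistent

II-2 ∈ {Mm Uu, Mm uu}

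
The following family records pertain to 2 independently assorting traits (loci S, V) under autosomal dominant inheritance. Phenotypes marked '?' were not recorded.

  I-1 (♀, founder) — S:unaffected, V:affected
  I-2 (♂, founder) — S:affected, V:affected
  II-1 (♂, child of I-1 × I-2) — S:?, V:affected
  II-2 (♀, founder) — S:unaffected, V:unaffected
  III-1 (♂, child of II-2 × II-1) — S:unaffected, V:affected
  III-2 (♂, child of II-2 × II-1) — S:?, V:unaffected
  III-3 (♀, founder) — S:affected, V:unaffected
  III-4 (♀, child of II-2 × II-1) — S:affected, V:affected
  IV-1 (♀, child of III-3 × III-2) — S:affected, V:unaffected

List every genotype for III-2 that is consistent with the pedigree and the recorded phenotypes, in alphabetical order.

S/I-1 un ·: ss
S/I-2 aff ·: Ss|SS
S/II-1 ? I-1×I-2: Ss
S/II-2 un ·: ss
S/III-1 un II-2×II-1: ss
S/III-2 ? II-2×II-1: ss|Ss
S/III-3 aff ·: Ss|SS
S/III-4 aff II-2×II-1: Ss
S/IV-1 aff III-3×III-2: Ss|SS
⇒ S over [I-1,I-2,II-1,II-2,III-1,III-2,III-3,III-4,IV-1]: 12 consistent
V/I-1 aff ·: Vv|VV
V/I-2 aff ·: Vv|VV
V/II-1 aff I-1×I-2: Vv
V/II-2 un ·: vv
V/III-1 aff II-2×II-1: Vv
V/III-2 un II-2×II-1: vv
V/III-3 un ·: vv
V/III-4 aff II-2×II-1: Vv
V/IV-1 un III-3×III-2: vv
⇒ V over [I-1,I-2,II-1,II-2,III-1,III-2,III-3,III-4,IV-1]: 3 consistent

III-2 ∈ {Ss vv, ss vv}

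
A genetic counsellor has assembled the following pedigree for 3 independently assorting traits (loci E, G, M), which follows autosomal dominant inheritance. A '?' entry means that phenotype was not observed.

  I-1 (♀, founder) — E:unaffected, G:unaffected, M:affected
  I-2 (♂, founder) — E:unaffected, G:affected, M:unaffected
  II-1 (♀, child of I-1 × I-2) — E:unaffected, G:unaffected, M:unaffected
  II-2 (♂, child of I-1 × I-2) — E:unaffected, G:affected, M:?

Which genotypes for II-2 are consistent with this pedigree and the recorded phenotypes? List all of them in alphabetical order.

E/I-1 un ·: ee
E/I-2 un ·: ee
E/II-1 un I-1×I-2: ee
E/II-2 un I-1×I-2: ee
⇒ E over [I-1,I-2,II-1,II-2]: 1 consistent
G/I-1 un ·: gg
G/I-2 aff ·: Gg
G/II-1 un I-1×I-2: gg
G/II-2 aff I-1×I-2: Gg
⇒ G over [I-1,I-2,II-1,II-2]: 1 consistent
M/I-1 aff ·: Mm
M/I-2 un ·: mm
M/II-1 un I-1×I-2: mm
M/II-2 ? I-1×I-2: mm|Mm
⇒ M over [I-1,I-2,II-1,II-2]: 2 consistent

II-2 ∈ {ee Gg Mm, ee Gg mm}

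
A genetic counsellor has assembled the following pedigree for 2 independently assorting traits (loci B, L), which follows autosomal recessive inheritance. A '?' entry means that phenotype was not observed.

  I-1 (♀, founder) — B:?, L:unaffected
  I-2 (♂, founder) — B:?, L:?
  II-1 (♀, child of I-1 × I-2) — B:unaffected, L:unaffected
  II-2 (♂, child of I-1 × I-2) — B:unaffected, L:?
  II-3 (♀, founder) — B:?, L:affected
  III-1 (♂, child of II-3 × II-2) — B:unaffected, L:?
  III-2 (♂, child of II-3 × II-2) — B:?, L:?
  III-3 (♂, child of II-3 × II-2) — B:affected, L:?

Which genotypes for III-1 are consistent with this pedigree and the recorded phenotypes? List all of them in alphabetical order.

III-1 ∈ {BB Ll, BB ll, Bb Ll, Bb ll}

B/I-1 ? ·: BB|Bb|bb
B/I-2 ? ·: BB|Bb|bb
B/II-1 un I-1×I-2: BB|Bb
B/II-2 un I-1×I-2: Bb
B/II-3 ? ·: Bb|bb
B/III-1 un II-3×II-2: BB|Bb
B/III-2 ? II-3×II-2: BB|Bb|bb
B/III-3 aff II-3×II-2: bb
⇒ B over [I-1,I-2,II-1,II-2,II-3,III-1,III-2,III-3]: 80 consistent
L/I-1 un ·: LL|Ll
L/I-2 ? ·: LL|Ll|ll
L/II-1 un I-1×I-2: LL|Ll
L/II-2 ? I-1×I-2: LL|Ll|ll
L/II-3 aff ·: ll
L/III-1 ? II-3×II-2: Ll|ll
L/III-2 ? II-3×II-2: Ll|ll
L/III-3 ? II-3×II-2: Ll|ll
⇒ L over [I-1,I-2,II-1,II-2,II-3,III-1,III-2,III-3]: 74 consistent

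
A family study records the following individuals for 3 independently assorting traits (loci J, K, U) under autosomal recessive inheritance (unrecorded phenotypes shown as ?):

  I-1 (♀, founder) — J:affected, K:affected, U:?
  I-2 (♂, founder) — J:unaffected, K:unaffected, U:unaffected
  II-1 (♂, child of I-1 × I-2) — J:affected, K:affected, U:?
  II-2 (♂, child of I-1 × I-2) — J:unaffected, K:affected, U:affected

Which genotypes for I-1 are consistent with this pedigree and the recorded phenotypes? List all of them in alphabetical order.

J/I-1 aff ·: jj
J/I-2 un ·: Jj
J/II-1 aff I-1×I-2: jj
J/II-2 un I-1×I-2: Jj
⇒ J over [I-1,I-2,II-1,II-2]: 1 consistent
K/I-1 aff ·: kk
K/I-2 un ·: Kk
K/II-1 aff I-1×I-2: kk
K/II-2 aff I-1×I-2: kk
⇒ K over [I-1,I-2,II-1,II-2]: 1 consistent
U/I-1 ? ·: Uu|uu
U/I-2 un ·: Uu
U/II-1 ? I-1×I-2: UU|Uu|uu
U/II-2 aff I-1×I-2: uu
⇒ U over [I-1,I-2,II-1,II-2]: 5 consistent

I-1 ∈ {jj kk Uu, jj kk uu}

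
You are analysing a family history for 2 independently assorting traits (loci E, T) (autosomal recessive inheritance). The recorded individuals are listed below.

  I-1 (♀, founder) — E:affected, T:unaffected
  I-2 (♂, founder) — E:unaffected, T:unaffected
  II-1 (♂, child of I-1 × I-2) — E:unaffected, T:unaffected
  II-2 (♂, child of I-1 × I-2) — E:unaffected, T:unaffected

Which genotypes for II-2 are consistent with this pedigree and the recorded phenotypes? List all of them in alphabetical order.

E/I-1 aff ·: ee
E/I-2 un ·: EE|Ee
E/II-1 un I-1×I-2: Ee
E/II-2 un I-1×I-2: Ee
⇒ E over [I-1,I-2,II-1,II-2]: 2 consistent
T/I-1 un ·: TT|Tt
T/I-2 un ·: TT|Tt
T/II-1 un I-1×I-2: TT|Tt
T/II-2 un I-1×I-2: TT|Tt
⇒ T over [I-1,I-2,II-1,II-2]: 13 consistent

II-2 ∈ {Ee TT, Ee Tt}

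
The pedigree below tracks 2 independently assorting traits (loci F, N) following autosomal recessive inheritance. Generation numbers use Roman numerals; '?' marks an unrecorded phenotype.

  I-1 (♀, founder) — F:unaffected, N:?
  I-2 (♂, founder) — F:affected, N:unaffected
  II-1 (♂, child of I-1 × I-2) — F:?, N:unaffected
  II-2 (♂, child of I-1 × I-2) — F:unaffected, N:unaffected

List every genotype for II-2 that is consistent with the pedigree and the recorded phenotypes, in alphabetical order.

F/I-1 un ·: FF|Ff
F/I-2 aff ·: ff
F/II-1 ? I-1×I-2: Ff|ff
F/II-2 un I-1×I-2: Ff
⇒ F over [I-1,I-2,II-1,II-2]: 3 consistent
N/I-1 ? ·: NN|Nn|nn
N/I-2 un ·: NN|Nn
N/II-1 un I-1×I-2: NN|Nn
N/II-2 un I-1×I-2: NN|Nn
⇒ N over [I-1,I-2,II-1,II-2]: 15 consistent

II-2 ∈ {Ff NN, Ff Nn}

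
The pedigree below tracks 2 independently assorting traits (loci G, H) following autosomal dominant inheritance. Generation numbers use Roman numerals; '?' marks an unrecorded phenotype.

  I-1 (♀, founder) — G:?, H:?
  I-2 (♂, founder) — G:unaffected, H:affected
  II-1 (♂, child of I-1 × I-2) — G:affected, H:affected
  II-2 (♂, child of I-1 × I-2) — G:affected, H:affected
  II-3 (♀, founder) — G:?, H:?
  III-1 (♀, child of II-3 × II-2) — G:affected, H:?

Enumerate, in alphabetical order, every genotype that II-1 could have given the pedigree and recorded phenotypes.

II-1 ∈ {Gg HH, Gg Hh}

G/I-1 ? ·: Gg|GG
G/I-2 un ·: gg
G/II-1 aff I-1×I-2: Gg
G/II-2 aff I-1×I-2: Gg
G/II-3 ? ·: gg|Gg|GG
G/III-1 aff II-3×II-2: Gg|GG
⇒ G over [I-1,I-2,II-1,II-2,II-3,III-1]: 10 consistent
H/I-1 ? ·: hh|Hh|HH
H/I-2 aff ·: Hh|HH
H/II-1 aff I-1×I-2: Hh|HH
H/II-2 aff I-1×I-2: Hh|HH
H/II-3 ? ·: hh|Hh|HH
H/III-1 ? II-3×II-2: hh|Hh|HH
⇒ H over [I-1,I-2,II-1,II-2,II-3,III-1]: 84 consistent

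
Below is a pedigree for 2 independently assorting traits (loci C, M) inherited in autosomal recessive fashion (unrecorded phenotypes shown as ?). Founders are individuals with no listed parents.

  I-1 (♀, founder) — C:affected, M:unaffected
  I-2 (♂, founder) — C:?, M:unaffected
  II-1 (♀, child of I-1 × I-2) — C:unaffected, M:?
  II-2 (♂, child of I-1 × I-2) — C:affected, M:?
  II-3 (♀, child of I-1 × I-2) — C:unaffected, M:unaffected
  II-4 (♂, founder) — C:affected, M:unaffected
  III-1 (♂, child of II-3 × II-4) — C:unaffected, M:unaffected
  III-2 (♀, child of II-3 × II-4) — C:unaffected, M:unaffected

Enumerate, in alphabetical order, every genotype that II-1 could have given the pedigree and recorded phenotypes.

C/I-1 aff ·: cc
C/I-2 ? ·: Cc
C/II-1 un I-1×I-2: Cc
C/II-2 aff I-1×I-2: cc
C/II-3 un I-1×I-2: Cc
C/II-4 aff ·: cc
C/III-1 un II-3×II-4: Cc
C/III-2 un II-3×II-4: Cc
⇒ C over [I-1,I-2,II-1,II-2,II-3,II-4,III-1,III-2]: 1 consistent
M/I-1 un ·: MM|Mm
M/I-2 un ·: MM|Mm
M/II-1 ? I-1×I-2: MM|Mm|mm
M/II-2 ? I-1×I-2: MM|Mm|mm
M/II-3 un I-1×I-2: MM|Mm
M/II-4 un ·: MM|Mm
M/III-1 un II-3×II-4: MM|Mm
M/III-2 un II-3×II-4: MM|Mm
⇒ M over [I-1,I-2,II-1,II-2,II-3,II-4,III-1,III-2]: 226 consistent

II-1 ∈ {Cc MM, Cc Mm, Cc mm}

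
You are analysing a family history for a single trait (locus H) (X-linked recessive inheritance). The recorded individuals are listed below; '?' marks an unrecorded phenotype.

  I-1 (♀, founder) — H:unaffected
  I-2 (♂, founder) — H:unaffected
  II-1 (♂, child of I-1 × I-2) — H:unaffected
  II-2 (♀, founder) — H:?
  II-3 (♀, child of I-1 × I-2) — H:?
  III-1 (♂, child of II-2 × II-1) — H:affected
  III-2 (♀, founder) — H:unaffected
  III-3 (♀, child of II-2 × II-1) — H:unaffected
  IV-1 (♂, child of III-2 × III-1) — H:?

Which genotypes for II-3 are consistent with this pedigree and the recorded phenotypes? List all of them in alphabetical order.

H/I-1 un ·: X^HX^H|X^HX^h
H/I-2 un ·: X^HY
H/II-1 un I-1×I-2: X^HY
H/II-2 ? ·: X^HX^h|X^hX^h
H/II-3 ? I-1×I-2: X^HX^H|X^HX^h
H/III-1 aff II-2×II-1: X^hY
H/III-2 un ·: X^HX^H|X^HX^h
H/III-3 un II-2×II-1: X^HX^H|X^HX^h
H/IV-1 ? III-2×III-1: X^HY|X^hY
⇒ H over [I-1,I-2,II-1,II-2,II-3,III-1,III-2,III-3,IV-1]: 27 consistent

II-3 ∈ {X^HX^H, X^HX^h}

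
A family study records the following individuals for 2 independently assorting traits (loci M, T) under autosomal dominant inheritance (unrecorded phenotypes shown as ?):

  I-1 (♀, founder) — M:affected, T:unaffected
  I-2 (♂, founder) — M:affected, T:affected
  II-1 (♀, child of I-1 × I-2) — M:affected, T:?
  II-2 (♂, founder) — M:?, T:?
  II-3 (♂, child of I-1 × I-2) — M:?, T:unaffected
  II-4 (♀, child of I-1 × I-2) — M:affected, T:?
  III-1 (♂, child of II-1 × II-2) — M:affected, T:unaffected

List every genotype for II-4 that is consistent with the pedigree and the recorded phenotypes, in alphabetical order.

M/I-1 aff ·: Mm|MM
M/I-2 aff ·: Mm|MM
M/II-1 aff I-1×I-2: Mm|MM
M/II-2 ? ·: mm|Mm|MM
M/II-3 ? I-1×I-2: mm|Mm|MM
M/II-4 aff I-1×I-2: Mm|MM
M/III-1 aff II-1×II-2: Mm|MM
⇒ M over [I-1,I-2,II-1,II-2,II-3,II-4,III-1]: 130 consistent
T/I-1 un ·: tt
T/I-2 aff ·: Tt
T/II-1 ? I-1×I-2: tt|Tt
T/II-2 ? ·: tt|Tt
T/II-3 un I-1×I-2: tt
T/II-4 ? I-1×I-2: tt|Tt
T/III-1 un II-1×II-2: tt
⇒ T over [I-1,I-2,II-1,II-2,II-3,II-4,III-1]: 8 consistent

II-4 ∈ {MM Tt, MM tt, Mm Tt, Mm tt}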